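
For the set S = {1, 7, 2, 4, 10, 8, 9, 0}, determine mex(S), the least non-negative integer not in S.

The values 0, 1, 2 are all present; 3 is the first non-negative integer missing from the set.

3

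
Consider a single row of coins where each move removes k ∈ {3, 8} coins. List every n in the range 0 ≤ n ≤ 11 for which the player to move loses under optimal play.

0, 1, 2, 6, 7, 11

Compute g(0), g(1), … for moves {3, 8}:
g(0) = mex{} = 0
g(1) = mex{} = 0
g(2) = mex{} = 0
g(3) = mex{0} = 1
g(4) = mex{0} = 1
g(5) = mex{0} = 1
g(6) = mex{1} = 0
g(7) = mex{1} = 0
g(8) = mex{0,1} = 2
g(9) = mex{0} = 1
g(10) = mex{0} = 1
g(11) = mex{1,2} = 0
The P-positions (g = 0) in 0..11 are 0, 1, 2, 6, 7, 11.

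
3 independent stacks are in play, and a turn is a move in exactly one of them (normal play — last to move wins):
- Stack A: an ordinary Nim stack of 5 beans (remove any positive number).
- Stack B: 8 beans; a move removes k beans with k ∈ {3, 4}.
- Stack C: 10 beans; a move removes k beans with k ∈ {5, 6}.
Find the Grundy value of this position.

Stack A is a plain Nim stack of size 5, so its Grundy value is 5.
For stack B, compute g(0), g(1), … with moves {3, 4}:
k:     0  1  2  3  4  5  6  7  8
g(k):  0  0  0  1  1  1  2  0  0
So g(8) = 0.
Grundy values for stack C (subtraction set {5, 6}):
g(0) = mex{} = 0
g(1) = mex{} = 0
g(2) = mex{} = 0
g(3) = mex{} = 0
g(4) = mex{} = 0
g(5) = mex{0} = 1
g(6) = mex{0} = 1
g(7) = mex{0} = 1
g(8) = mex{0} = 1
g(9) = mex{0} = 1
g(10) = mex{0,1} = 2
So g(10) = 2.
The value of a disjunctive sum is the nim-sum of the parts.
Combined value = 5 ⊕ 0 ⊕ 2 = 7.

7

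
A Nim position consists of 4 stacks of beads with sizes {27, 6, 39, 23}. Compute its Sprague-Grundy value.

Nim-sum: 27 XOR 6 XOR 39 XOR 23 = 45.

45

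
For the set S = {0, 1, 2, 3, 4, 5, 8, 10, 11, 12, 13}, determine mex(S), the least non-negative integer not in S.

6

The values 0, 1, 2, 3, 4, 5 are all present; 6 is the first non-negative integer missing from the set.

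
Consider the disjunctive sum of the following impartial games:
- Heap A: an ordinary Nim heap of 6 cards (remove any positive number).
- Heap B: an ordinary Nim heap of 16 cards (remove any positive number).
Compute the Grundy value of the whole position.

22

Heap A is a plain Nim heap of size 6, so its Grundy value is 6.
Heap B is a plain Nim heap of size 16, so its Grundy value is 16.
By the Sprague-Grundy theorem, the Grundy value of a sum of independent games is the XOR of the component values.
Combined value = 6 XOR 16 = 22.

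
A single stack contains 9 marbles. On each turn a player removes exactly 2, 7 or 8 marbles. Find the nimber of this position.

Compute g(0), g(1), … for moves {2, 7, 8}:
g(0) = mex{} = 0
g(1) = mex{} = 0
g(2) = mex{0} = 1
g(3) = mex{0} = 1
g(4) = mex{1} = 0
g(5) = mex{1} = 0
g(6) = mex{0} = 1
g(7) = mex{0} = 1
g(8) = mex{0,1} = 2
g(9) = mex{0,1} = 2
So g(9) = 2.

2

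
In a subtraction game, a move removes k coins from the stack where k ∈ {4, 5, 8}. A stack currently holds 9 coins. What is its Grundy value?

2

Grundy values for subtraction set {4, 5, 8}:
g(0) = mex{} = 0
g(1) = mex{} = 0
g(2) = mex{} = 0
g(3) = mex{} = 0
g(4) = mex{0} = 1
g(5) = mex{0} = 1
g(6) = mex{0} = 1
g(7) = mex{0} = 1
g(8) = mex{0,1} = 2
g(9) = mex{0,1} = 2
So g(9) = 2.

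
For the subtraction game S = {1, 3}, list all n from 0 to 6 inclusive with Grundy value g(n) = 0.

0, 2, 4, 6

Grundy values for subtraction set {1, 3}:
k:     0  1  2  3  4  5  6
g(k):  0  1  0  1  0  1  0
The P-positions (g = 0) in 0..6 are 0, 2, 4, 6.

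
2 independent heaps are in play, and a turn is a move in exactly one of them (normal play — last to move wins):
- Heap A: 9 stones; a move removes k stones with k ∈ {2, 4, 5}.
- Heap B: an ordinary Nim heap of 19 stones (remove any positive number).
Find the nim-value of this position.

Build the Grundy sequence for heap A with g(k) = mex{g(k−s) : s ∈ {2, 4, 5}, s ≤ k}:
k:     0  1  2  3  4  5  6  7  8  9
g(k):  0  0  1  1  2  2  3  0  0  1
So g(9) = 1.
Heap B is a plain Nim heap of size 19, so its Grundy value is 19.
The value of a disjunctive sum is the nim-sum of the parts.
Combined value = 1 XOR 19 = 18.

18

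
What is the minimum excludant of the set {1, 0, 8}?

2

The values 0, 1 are all present; 2 is the first non-negative integer missing from the set.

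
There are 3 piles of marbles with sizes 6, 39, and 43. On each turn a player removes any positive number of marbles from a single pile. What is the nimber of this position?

10

Compute the nim-sum pairwise:
6 ^ 39 = 33
33 ^ 43 = 10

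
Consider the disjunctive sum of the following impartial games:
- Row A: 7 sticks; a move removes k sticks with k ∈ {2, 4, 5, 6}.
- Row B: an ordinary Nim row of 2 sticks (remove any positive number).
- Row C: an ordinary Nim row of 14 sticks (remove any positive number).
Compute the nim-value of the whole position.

Build the Grundy sequence for row A with g(k) = mex{g(k−s) : s ∈ {2, 4, 5, 6}, s ≤ k}:
g(0) = mex{} = 0
g(1) = mex{} = 0
g(2) = mex{0} = 1
g(3) = mex{0} = 1
g(4) = mex{0,1} = 2
g(5) = mex{0,1} = 2
g(6) = mex{0,1,2} = 3
g(7) = mex{0,1,2} = 3
So g(7) = 3.
Row B is a plain Nim row of size 2, so its Grundy value is 2.
Row C is a plain Nim row of size 14, so its Grundy value is 14.
The value of a disjunctive sum is the nim-sum of the parts.
Combined value = 3 ⊕ 2 ⊕ 14 = 15.

15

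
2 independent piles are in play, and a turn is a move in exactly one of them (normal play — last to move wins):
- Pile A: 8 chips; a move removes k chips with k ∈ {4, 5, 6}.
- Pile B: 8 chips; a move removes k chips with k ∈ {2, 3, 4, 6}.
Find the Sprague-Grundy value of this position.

Build the Grundy sequence for pile A with g(k) = mex{g(k−s) : s ∈ {4, 5, 6}, s ≤ k}:
k:     0  1  2  3  4  5  6  7  8
g(k):  0  0  0  0  1  1  1  1  2
So g(8) = 2.
For pile B, compute g(0), g(1), … with moves {2, 3, 4, 6}:
g(0) = mex{} = 0
g(1) = mex{} = 0
g(2) = mex{0} = 1
g(3) = mex{0} = 1
g(4) = mex{0,1} = 2
g(5) = mex{0,1} = 2
g(6) = mex{0,1,2} = 3
g(7) = mex{0,1,2} = 3
g(8) = mex{1,2,3} = 0
So g(8) = 0.
The value of a disjunctive sum is the nim-sum of the parts.
Combined value = 2 ⊕ 0 = 2.

2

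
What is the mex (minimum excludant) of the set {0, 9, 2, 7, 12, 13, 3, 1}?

The values 0, 1, 2, 3 are all present; 4 is the first non-negative integer missing from the set.

4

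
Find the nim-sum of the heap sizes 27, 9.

18

Nim-sum: 27 ⊕ 9 = 18.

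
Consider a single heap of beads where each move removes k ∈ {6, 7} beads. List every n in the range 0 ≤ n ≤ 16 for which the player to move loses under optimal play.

0, 1, 2, 3, 4, 5, 13, 14, 15, 16

Compute g(0), g(1), … for moves {6, 7}:
k:     0  1  2  3  4  5  6  7  8  9 10 11 12 13 14 15 16
g(k):  0  0  0  0  0  0  1  1  1  1  1  1  2  0  0  0  0
The P-positions (g = 0) in 0..16 are 0, 1, 2, 3, 4, 5, 13, 14, 15, 16.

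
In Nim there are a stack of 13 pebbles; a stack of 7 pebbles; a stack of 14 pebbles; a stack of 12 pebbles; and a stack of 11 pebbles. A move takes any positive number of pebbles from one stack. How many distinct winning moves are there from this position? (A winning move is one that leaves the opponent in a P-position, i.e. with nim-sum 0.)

3

Compute the nim-sum pairwise:
13 ⊕ 7 = 10
10 ⊕ 14 = 4
4 ⊕ 12 = 8
8 ⊕ 11 = 3
The overall nim-sum is X = 3. A stack of size p has a winning move iff p XOR X < p (reduce it to p XOR X).
  13: 13 XOR 3 = 14 ≥ 13 — no move.
  7: 7 XOR 3 = 4 < 7 — winning move (to 4).
  14: 14 XOR 3 = 13 < 14 — winning move (to 13).
  12: 12 XOR 3 = 15 ≥ 12 — no move.
  11: 11 XOR 3 = 8 < 11 — winning move (to 8).
That gives 3 winning moves.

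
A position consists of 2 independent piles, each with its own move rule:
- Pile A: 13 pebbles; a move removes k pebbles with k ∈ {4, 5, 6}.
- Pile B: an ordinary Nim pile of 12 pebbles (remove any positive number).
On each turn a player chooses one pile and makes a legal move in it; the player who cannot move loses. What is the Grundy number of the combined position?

12

Grundy values for pile A (subtraction set {4, 5, 6}):
k:     0  1  2  3  4  5  6  7  8  9 10 11 12 13
g(k):  0  0  0  0  1  1  1  1  2  2  0  0  0  0
So g(13) = 0.
Pile B is a plain Nim pile of size 12, so its Grundy value is 12.
The value of a disjunctive sum is the nim-sum of the parts.
Combined value = 0 XOR 12 = 12.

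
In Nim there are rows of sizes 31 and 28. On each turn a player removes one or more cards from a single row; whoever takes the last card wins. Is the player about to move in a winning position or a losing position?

Compute the nim-sum pairwise:
31 XOR 28 = 3
The nim-sum is 3 ≠ 0, so this is an N-position: the player to move can win.

Winning position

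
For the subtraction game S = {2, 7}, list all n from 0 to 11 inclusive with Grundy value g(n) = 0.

0, 1, 4, 5, 9, 10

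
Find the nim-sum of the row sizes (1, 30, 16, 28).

19

Nim-sum: 1 ^ 30 ^ 16 ^ 28 = 19.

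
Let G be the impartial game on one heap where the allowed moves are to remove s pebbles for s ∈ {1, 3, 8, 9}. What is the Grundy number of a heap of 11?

Build the Grundy sequence with g(k) = mex{g(k−s) : s ∈ {1, 3, 8, 9}, s ≤ k}:
g(0) = mex{} = 0
g(1) = mex{0} = 1
g(2) = mex{1} = 0
g(3) = mex{0} = 1
g(4) = mex{1} = 0
g(5) = mex{0} = 1
g(6) = mex{1} = 0
g(7) = mex{0} = 1
g(8) = mex{0,1} = 2
g(9) = mex{0,1,2} = 3
g(10) = mex{0,1,3} = 2
g(11) = mex{0,1,2} = 3
So g(11) = 3.

3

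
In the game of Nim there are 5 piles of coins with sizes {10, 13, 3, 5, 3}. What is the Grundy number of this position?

2

Nim-sum: 10 ⊕ 13 ⊕ 3 ⊕ 5 ⊕ 3 = 2.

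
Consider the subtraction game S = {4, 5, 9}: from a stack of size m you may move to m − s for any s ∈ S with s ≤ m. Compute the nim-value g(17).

1

Build the Grundy sequence with g(k) = mex{g(k−s) : s ∈ {4, 5, 9}, s ≤ k}:
k:     0  1  2  3  4  5  6  7  8  9 10 11 12 13 14 15 16 17
g(k):  0  0  0  0  1  1  1  1  2  2  2  2  3  0  0  0  0  1
So g(17) = 1.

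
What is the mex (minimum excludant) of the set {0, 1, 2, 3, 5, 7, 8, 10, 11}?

4

The values 0, 1, 2, 3 are all present; 4 is the first non-negative integer missing from the set.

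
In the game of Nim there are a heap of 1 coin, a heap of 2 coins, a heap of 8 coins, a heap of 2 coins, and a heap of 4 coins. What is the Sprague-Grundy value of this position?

Compute the nim-sum pairwise:
1 ⊕ 2 = 3
3 ⊕ 8 = 11
11 ⊕ 2 = 9
9 ⊕ 4 = 13

13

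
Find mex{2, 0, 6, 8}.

1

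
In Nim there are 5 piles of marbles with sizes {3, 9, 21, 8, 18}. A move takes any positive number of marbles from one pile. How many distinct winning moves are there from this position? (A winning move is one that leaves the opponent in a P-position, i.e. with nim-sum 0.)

1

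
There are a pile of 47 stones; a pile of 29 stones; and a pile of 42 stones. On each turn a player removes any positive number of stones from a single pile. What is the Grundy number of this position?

24

Compute the nim-sum pairwise:
47 XOR 29 = 50
50 XOR 42 = 24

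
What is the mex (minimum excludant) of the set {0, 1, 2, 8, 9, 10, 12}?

The values 0, 1, 2 are all present; 3 is the first non-negative integer missing from the set.

3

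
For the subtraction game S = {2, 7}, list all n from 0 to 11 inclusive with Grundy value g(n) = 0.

0, 1, 4, 5, 9, 10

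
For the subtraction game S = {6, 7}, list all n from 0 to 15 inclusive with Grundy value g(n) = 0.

0, 1, 2, 3, 4, 5, 13, 14, 15

Grundy values for subtraction set {6, 7}:
k:     0  1  2  3  4  5  6  7  8  9 10 11 12 13 14 15
g(k):  0  0  0  0  0  0  1  1  1  1  1  1  2  0  0  0
The P-positions (g = 0) in 0..15 are 0, 1, 2, 3, 4, 5, 13, 14, 15.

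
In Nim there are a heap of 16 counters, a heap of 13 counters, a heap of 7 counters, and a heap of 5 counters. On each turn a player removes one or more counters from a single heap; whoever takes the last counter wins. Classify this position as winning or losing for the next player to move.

Winning position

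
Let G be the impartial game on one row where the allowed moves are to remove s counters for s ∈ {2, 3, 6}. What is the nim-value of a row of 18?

Compute g(0), g(1), … for moves {2, 3, 6}:
k:     0  1  2  3  4  5  6  7  8  9 10 11 12 13 14 15 16 17 18
g(k):  0  0  1  1  2  0  3  1  2  0  0  1  1  2  0  3  1  2  0
So g(18) = 0.

0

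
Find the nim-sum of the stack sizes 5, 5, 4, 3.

7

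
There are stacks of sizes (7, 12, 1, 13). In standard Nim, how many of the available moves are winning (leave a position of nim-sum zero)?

Compute the nim-sum pairwise:
7 ^ 12 = 11
11 ^ 1 = 10
10 ^ 13 = 7
The overall nim-sum is X = 7. A stack of size p has a winning move iff p XOR X < p (reduce it to p XOR X).
  7: 7 XOR 7 = 0 < 7 — winning move (to 0).
  12: 12 XOR 7 = 11 < 12 — winning move (to 11).
  1: 1 XOR 7 = 6 ≥ 1 — no move.
  13: 13 XOR 7 = 10 < 13 — winning move (to 10).
That gives 3 winning moves.

3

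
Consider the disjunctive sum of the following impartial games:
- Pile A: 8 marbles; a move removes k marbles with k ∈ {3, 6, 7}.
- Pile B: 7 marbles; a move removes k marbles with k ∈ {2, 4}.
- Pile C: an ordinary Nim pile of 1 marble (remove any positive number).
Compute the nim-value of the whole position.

Build the Grundy sequence for pile A with g(k) = mex{g(k−s) : s ∈ {3, 6, 7}, s ≤ k}:
k:     0  1  2  3  4  5  6  7  8
g(k):  0  0  0  1  1  1  2  2  2
So g(8) = 2.
For pile B, compute g(0), g(1), … with moves {2, 4}:
k:     0  1  2  3  4  5  6  7
g(k):  0  0  1  1  2  2  0  0
So g(7) = 0.
Pile C is a plain Nim pile of size 1, so its Grundy value is 1.
The value of a disjunctive sum is the nim-sum of the parts.
Combined value = 2 ⊕ 0 ⊕ 1 = 3.

3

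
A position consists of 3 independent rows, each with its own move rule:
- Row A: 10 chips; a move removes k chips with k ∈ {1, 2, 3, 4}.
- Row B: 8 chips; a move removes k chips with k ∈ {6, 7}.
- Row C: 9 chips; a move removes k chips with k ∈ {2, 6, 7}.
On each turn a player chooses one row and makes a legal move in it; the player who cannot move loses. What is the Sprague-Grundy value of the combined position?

1

Grundy values for row A (subtraction set {1, 2, 3, 4}):
k:     0  1  2  3  4  5  6  7  8  9 10
g(k):  0  1  2  3  4  0  1  2  3  4  0
So g(10) = 0.
Grundy values for row B (subtraction set {6, 7}):
k:     0  1  2  3  4  5  6  7  8
g(k):  0  0  0  0  0  0  1  1  1
So g(8) = 1.
For row C, compute g(0), g(1), … with moves {2, 6, 7}:
g(0) = mex{} = 0
g(1) = mex{} = 0
g(2) = mex{0} = 1
g(3) = mex{0} = 1
g(4) = mex{1} = 0
g(5) = mex{1} = 0
g(6) = mex{0} = 1
g(7) = mex{0} = 1
g(8) = mex{0,1} = 2
g(9) = mex{1} = 0
So g(9) = 0.
By the Sprague-Grundy theorem, the Grundy value of a sum of independent games is the XOR of the component values.
Combined value = 0 ⊕ 1 ⊕ 0 = 1.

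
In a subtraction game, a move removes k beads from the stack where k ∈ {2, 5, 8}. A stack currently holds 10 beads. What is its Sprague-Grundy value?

0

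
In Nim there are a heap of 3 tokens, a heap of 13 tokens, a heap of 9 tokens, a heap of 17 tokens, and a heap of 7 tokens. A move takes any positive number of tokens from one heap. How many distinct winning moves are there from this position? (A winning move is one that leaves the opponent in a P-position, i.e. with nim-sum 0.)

1

Write each in binary and XOR column by column:
  00011  (3)
  01101  (13)
  01001  (9)
  10001  (17)
  00111  (7)
  -----
  10001  (17)
The overall nim-sum is X = 17. A heap of size p has a winning move iff p XOR X < p (reduce it to p XOR X).
  3: 3 XOR 17 = 18 ≥ 3 — no move.
  13: 13 XOR 17 = 28 ≥ 13 — no move.
  9: 9 XOR 17 = 24 ≥ 9 — no move.
  17: 17 XOR 17 = 0 < 17 — winning move (to 0).
  7: 7 XOR 17 = 22 ≥ 7 — no move.
That gives 1 winning move.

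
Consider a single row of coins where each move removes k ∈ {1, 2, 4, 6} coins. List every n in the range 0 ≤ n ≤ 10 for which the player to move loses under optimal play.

Compute g(0), g(1), … for moves {1, 2, 4, 6}:
k:     0  1  2  3  4  5  6  7  8  9 10
g(k):  0  1  2  0  1  2  3  4  0  1  2
The P-positions (g = 0) in 0..10 are 0, 3, 8.

0, 3, 8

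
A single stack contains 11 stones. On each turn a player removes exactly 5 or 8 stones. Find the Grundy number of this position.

2

Grundy values for subtraction set {5, 8}:
k:     0  1  2  3  4  5  6  7  8  9 10 11
g(k):  0  0  0  0  0  1  1  1  1  1  2  2
So g(11) = 2.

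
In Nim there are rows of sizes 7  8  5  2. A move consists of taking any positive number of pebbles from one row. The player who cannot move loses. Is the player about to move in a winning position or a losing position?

In binary:
  0111  (7)
  1000  (8)
  0101  (5)
  0010  (2)
  ----
  1000  (8)
The nim-sum is 8 ≠ 0, so this is an N-position: the player to move can win.

Winning position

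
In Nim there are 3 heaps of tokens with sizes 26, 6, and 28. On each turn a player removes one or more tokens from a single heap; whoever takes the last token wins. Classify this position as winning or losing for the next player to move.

Write each in binary and XOR column by column:
  11010  (26)
  00110  (6)
  11100  (28)
  -----
  00000  (0)
The nim-sum is 0, so this is a P-position: the player to move is in a losing position under optimal play.

Losing position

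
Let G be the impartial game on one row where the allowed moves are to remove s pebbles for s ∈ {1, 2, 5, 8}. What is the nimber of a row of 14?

Compute g(0), g(1), … for moves {1, 2, 5, 8}:
k:     0  1  2  3  4  5  6  7  8  9 10 11 12 13 14
g(k):  0  1  2  0  1  2  0  1  2  0  1  2  0  1  2
So g(14) = 2.

2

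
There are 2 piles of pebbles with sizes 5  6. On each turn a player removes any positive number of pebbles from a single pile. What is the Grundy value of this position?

3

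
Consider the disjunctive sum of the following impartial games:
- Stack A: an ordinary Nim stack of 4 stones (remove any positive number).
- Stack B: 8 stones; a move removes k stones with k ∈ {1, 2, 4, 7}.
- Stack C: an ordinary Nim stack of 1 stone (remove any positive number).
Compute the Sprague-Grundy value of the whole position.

Stack A is a plain Nim stack of size 4, so its Grundy value is 4.
For stack B, compute g(0), g(1), … with moves {1, 2, 4, 7}:
g(0) = mex{} = 0
g(1) = mex{0} = 1
g(2) = mex{0,1} = 2
g(3) = mex{1,2} = 0
g(4) = mex{0,2} = 1
g(5) = mex{0,1} = 2
g(6) = mex{1,2} = 0
g(7) = mex{0,2} = 1
g(8) = mex{0,1} = 2
So g(8) = 2.
Stack C is a plain Nim stack of size 1, so its Grundy value is 1.
The value of a disjunctive sum is the nim-sum of the parts.
Combined value = 4 ⊕ 2 ⊕ 1 = 7.

7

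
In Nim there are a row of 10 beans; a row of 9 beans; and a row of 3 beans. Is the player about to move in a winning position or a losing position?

Compute the nim-sum pairwise:
10 ⊕ 9 = 3
3 ⊕ 3 = 0
The nim-sum is 0, so this is a P-position: the player to move is in a losing position under optimal play.

Losing position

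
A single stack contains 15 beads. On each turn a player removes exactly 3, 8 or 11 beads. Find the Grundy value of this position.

Grundy values for subtraction set {3, 8, 11}:
k:     0  1  2  3  4  5  6  7  8  9 10 11 12 13 14 15
g(k):  0  0  0  1  1  1  0  0  2  1  1  3  2  2  2  3
So g(15) = 3.

3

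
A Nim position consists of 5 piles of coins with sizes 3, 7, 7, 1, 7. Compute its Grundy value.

5

In binary:
  011  (3)
  111  (7)
  111  (7)
  001  (1)
  111  (7)
  ---
  101  (5)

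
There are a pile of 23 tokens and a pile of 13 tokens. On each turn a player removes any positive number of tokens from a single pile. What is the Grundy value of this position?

26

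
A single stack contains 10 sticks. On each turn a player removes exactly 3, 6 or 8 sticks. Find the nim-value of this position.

3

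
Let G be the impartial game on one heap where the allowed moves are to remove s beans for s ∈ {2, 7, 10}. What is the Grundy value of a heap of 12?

Grundy values for subtraction set {2, 7, 10}:
g(0) = mex{} = 0
g(1) = mex{} = 0
g(2) = mex{0} = 1
g(3) = mex{0} = 1
g(4) = mex{1} = 0
g(5) = mex{1} = 0
g(6) = mex{0} = 1
g(7) = mex{0} = 1
g(8) = mex{0,1} = 2
g(9) = mex{1} = 0
g(10) = mex{0,1,2} = 3
g(11) = mex{0} = 1
g(12) = mex{0,1,3} = 2
So g(12) = 2.

2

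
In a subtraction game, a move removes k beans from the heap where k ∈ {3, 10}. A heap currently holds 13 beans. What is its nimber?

0

Compute g(0), g(1), … for moves {3, 10}:
k:     0  1  2  3  4  5  6  7  8  9 10 11 12 13
g(k):  0  0  0  1  1  1  0  0  0  1  1  1  2  0
So g(13) = 0.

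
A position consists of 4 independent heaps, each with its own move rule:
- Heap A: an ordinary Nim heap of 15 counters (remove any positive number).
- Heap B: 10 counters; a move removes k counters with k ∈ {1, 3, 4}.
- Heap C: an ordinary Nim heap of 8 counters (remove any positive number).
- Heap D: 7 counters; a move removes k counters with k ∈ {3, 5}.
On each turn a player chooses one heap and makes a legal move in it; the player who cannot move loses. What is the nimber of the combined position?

Heap A is a plain Nim heap of size 15, so its Grundy value is 15.
For heap B, compute g(0), g(1), … with moves {1, 3, 4}:
k:     0  1  2  3  4  5  6  7  8  9 10
g(k):  0  1  0  1  2  3  2  0  1  0  1
So g(10) = 1.
Heap C is a plain Nim heap of size 8, so its Grundy value is 8.
Build the Grundy sequence for heap D with g(k) = mex{g(k−s) : s ∈ {3, 5}, s ≤ k}:
g(0) = mex{} = 0
g(1) = mex{} = 0
g(2) = mex{} = 0
g(3) = mex{0} = 1
g(4) = mex{0} = 1
g(5) = mex{0} = 1
g(6) = mex{0,1} = 2
g(7) = mex{0,1} = 2
So g(7) = 2.
The value of a disjunctive sum is the nim-sum of the parts.
Combined value = 15 XOR 1 XOR 8 XOR 2 = 4.

4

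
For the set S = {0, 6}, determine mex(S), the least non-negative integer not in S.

1

0 is in the set but 1 is not, so the mex is 1.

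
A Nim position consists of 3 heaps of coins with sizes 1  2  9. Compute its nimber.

10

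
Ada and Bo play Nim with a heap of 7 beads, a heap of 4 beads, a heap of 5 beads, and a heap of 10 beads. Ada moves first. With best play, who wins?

Ada wins

Nim-sum: 7 ⊕ 4 ⊕ 5 ⊕ 10 = 12.
The nim-sum is 12 ≠ 0, so this is an N-position: the player to move can win; Ada has a winning move.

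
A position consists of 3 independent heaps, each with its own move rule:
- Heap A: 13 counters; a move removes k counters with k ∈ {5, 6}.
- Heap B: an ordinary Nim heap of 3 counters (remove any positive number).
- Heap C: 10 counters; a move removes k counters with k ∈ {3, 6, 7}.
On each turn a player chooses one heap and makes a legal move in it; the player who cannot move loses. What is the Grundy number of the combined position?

3

Grundy values for heap A (subtraction set {5, 6}):
k:     0  1  2  3  4  5  6  7  8  9 10 11 12 13
g(k):  0  0  0  0  0  1  1  1  1  1  2  0  0  0
So g(13) = 0.
Heap B is a plain Nim heap of size 3, so its Grundy value is 3.
Grundy values for heap C (subtraction set {3, 6, 7}):
k:     0  1  2  3  4  5  6  7  8  9 10
g(k):  0  0  0  1  1  1  2  2  2  3  0
So g(10) = 0.
By the Sprague-Grundy theorem, the Grundy value of a sum of independent games is the XOR of the component values.
Combined value = 0 ⊕ 3 ⊕ 0 = 3.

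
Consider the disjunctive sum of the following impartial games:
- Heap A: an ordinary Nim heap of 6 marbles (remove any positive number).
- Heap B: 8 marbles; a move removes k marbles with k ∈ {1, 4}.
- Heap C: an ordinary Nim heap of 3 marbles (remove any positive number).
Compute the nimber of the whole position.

Heap A is a plain Nim heap of size 6, so its Grundy value is 6.
For heap B, compute g(0), g(1), … with moves {1, 4}:
k:     0  1  2  3  4  5  6  7  8
g(k):  0  1  0  1  2  0  1  0  1
So g(8) = 1.
Heap C is a plain Nim heap of size 3, so its Grundy value is 3.
The value of a disjunctive sum is the nim-sum of the parts.
Combined value = 6 ⊕ 1 ⊕ 3 = 4.

4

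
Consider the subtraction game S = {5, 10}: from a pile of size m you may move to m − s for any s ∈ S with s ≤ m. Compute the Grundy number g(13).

2

Grundy values for subtraction set {5, 10}:
k:     0  1  2  3  4  5  6  7  8  9 10 11 12 13
g(k):  0  0  0  0  0  1  1  1  1  1  2  2  2  2
So g(13) = 2.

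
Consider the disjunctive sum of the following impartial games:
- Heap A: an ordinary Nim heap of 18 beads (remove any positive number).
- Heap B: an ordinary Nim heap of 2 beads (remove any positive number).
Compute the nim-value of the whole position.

16

Heap A is a plain Nim heap of size 18, so its Grundy value is 18.
Heap B is a plain Nim heap of size 2, so its Grundy value is 2.
By the Sprague-Grundy theorem, the Grundy value of a sum of independent games is the XOR of the component values.
Combined value = 18 ⊕ 2 = 16.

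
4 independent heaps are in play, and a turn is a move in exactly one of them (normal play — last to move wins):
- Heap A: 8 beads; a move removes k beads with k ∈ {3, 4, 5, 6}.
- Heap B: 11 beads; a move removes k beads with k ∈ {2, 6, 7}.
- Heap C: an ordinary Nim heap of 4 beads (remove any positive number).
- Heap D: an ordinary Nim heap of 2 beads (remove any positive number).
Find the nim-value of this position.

5

For heap A, compute g(0), g(1), … with moves {3, 4, 5, 6}:
k:     0  1  2  3  4  5  6  7  8
g(k):  0  0  0  1  1  1  2  2  2
So g(8) = 2.
Build the Grundy sequence for heap B with g(k) = mex{g(k−s) : s ∈ {2, 6, 7}, s ≤ k}:
k:     0  1  2  3  4  5  6  7  8  9 10 11
g(k):  0  0  1  1  0  0  1  1  2  0  3  1
So g(11) = 1.
Heap C is a plain Nim heap of size 4, so its Grundy value is 4.
Heap D is a plain Nim heap of size 2, so its Grundy value is 2.
By the Sprague-Grundy theorem, the Grundy value of a sum of independent games is the XOR of the component values.
Combined value = 2 XOR 1 XOR 4 XOR 2 = 5.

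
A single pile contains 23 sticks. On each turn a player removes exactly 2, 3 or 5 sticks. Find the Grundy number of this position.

1

Grundy values for subtraction set {2, 3, 5}:
k:     0  1  2  3  4  5  6  7  8  9 10 11 12 13 14 15 16 17 18 19 20 21 22 23
g(k):  0  0  1  1  2  2  3  0  0  1  1  2  2  3  0  0  1  1  2  2  3  0  0  1
So g(23) = 1.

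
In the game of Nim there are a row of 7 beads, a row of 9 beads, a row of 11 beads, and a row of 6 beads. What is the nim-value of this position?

Nim-sum: 7 ⊕ 9 ⊕ 11 ⊕ 6 = 3.

3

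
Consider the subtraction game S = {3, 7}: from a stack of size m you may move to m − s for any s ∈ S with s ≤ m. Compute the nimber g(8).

2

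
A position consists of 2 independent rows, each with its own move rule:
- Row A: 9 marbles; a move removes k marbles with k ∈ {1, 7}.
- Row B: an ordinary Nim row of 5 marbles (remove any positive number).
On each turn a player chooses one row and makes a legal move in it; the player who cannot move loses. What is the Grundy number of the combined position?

4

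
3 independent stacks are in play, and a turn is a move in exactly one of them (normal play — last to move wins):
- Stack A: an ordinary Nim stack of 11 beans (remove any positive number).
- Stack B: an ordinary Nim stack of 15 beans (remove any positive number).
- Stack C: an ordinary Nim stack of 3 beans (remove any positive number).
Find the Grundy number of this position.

7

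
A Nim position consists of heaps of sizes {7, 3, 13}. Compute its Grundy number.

Nim-sum: 7 ^ 3 ^ 13 = 9.

9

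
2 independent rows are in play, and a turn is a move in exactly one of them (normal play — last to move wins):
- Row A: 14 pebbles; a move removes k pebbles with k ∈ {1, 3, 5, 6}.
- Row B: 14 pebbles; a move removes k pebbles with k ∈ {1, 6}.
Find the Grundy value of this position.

1

Grundy values for row A (subtraction set {1, 3, 5, 6}):
g(0) = mex{} = 0
g(1) = mex{0} = 1
g(2) = mex{1} = 0
g(3) = mex{0} = 1
g(4) = mex{1} = 0
g(5) = mex{0} = 1
g(6) = mex{0,1} = 2
g(7) = mex{0,1,2} = 3
g(8) = mex{0,1,3} = 2
g(9) = mex{0,1,2} = 3
g(10) = mex{0,1,3} = 2
g(11) = mex{1,2} = 0
g(12) = mex{0,2,3} = 1
g(13) = mex{1,2,3} = 0
g(14) = mex{0,2,3} = 1
So g(14) = 1.
For row B, compute g(0), g(1), … with moves {1, 6}:
g(0) = mex{} = 0
g(1) = mex{0} = 1
g(2) = mex{1} = 0
g(3) = mex{0} = 1
g(4) = mex{1} = 0
g(5) = mex{0} = 1
g(6) = mex{0,1} = 2
g(7) = mex{1,2} = 0
g(8) = mex{0} = 1
g(9) = mex{1} = 0
g(10) = mex{0} = 1
g(11) = mex{1} = 0
g(12) = mex{0,2} = 1
g(13) = mex{0,1} = 2
g(14) = mex{1,2} = 0
So g(14) = 0.
The value of a disjunctive sum is the nim-sum of the parts.
Combined value = 1 XOR 0 = 1.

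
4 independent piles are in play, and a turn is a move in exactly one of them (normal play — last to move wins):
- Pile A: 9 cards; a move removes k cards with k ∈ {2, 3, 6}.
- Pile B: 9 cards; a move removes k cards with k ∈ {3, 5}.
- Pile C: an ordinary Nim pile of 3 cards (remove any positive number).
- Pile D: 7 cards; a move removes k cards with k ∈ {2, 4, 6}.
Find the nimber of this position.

0

Grundy values for pile A (subtraction set {2, 3, 6}):
k:     0  1  2  3  4  5  6  7  8  9
g(k):  0  0  1  1  2  0  3  1  2  0
So g(9) = 0.
For pile B, compute g(0), g(1), … with moves {3, 5}:
g(0) = mex{} = 0
g(1) = mex{} = 0
g(2) = mex{} = 0
g(3) = mex{0} = 1
g(4) = mex{0} = 1
g(5) = mex{0} = 1
g(6) = mex{0,1} = 2
g(7) = mex{0,1} = 2
g(8) = mex{1} = 0
g(9) = mex{1,2} = 0
So g(9) = 0.
Pile C is a plain Nim pile of size 3, so its Grundy value is 3.
Build the Grundy sequence for pile D with g(k) = mex{g(k−s) : s ∈ {2, 4, 6}, s ≤ k}:
g(0) = mex{} = 0
g(1) = mex{} = 0
g(2) = mex{0} = 1
g(3) = mex{0} = 1
g(4) = mex{0,1} = 2
g(5) = mex{0,1} = 2
g(6) = mex{0,1,2} = 3
g(7) = mex{0,1,2} = 3
So g(7) = 3.
By the Sprague-Grundy theorem, the Grundy value of a sum of independent games is the XOR of the component values.
Combined value = 0 XOR 0 XOR 3 XOR 3 = 0.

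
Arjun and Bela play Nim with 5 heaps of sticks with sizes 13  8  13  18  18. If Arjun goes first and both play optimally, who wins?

Arjun wins

Compute the nim-sum pairwise:
13 ^ 8 = 5
5 ^ 13 = 8
8 ^ 18 = 26
26 ^ 18 = 8
The nim-sum is 8 ≠ 0, so this is an N-position: the player to move can win; Arjun has a winning move.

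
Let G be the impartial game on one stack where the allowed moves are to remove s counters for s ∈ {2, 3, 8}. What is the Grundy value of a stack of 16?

0

Compute g(0), g(1), … for moves {2, 3, 8}:
k:     0  1  2  3  4  5  6  7  8  9 10 11 12 13 14 15 16
g(k):  0  0  1  1  2  0  0  1  1  2  0  0  1  1  2  0  0
So g(16) = 0.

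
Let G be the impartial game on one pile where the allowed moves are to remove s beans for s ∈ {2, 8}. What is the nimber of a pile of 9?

2

Build the Grundy sequence with g(k) = mex{g(k−s) : s ∈ {2, 8}, s ≤ k}:
k:     0  1  2  3  4  5  6  7  8  9
g(k):  0  0  1  1  0  0  1  1  2  2
So g(9) = 2.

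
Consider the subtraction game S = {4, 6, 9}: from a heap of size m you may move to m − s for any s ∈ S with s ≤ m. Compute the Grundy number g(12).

3

Compute g(0), g(1), … for moves {4, 6, 9}:
k:     0  1  2  3  4  5  6  7  8  9 10 11 12
g(k):  0  0  0  0  1  1  1  1  2  2  2  2  3
So g(12) = 3.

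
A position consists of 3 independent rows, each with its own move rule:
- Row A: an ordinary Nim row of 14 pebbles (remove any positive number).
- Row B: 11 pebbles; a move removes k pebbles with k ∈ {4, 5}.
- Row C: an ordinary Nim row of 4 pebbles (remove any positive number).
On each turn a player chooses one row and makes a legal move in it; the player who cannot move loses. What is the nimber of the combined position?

10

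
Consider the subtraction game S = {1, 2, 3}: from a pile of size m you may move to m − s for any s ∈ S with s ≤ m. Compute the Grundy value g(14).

2

Grundy values for subtraction set {1, 2, 3}:
k:     0  1  2  3  4  5  6  7  8  9 10 11 12 13 14
g(k):  0  1  2  3  0  1  2  3  0  1  2  3  0  1  2
So g(14) = 2.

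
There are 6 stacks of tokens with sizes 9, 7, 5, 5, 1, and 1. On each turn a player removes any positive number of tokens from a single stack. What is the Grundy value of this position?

14

Bitwise XOR of the heap sizes:
  1001  (9)
  0111  (7)
  0101  (5)
  0101  (5)
  0001  (1)
  0001  (1)
  ----
  1110  (14)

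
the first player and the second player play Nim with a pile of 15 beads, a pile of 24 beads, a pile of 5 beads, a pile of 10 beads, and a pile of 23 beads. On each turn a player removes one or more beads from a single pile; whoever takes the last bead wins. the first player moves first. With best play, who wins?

the first player wins

Compute the nim-sum pairwise:
15 ^ 24 = 23
23 ^ 5 = 18
18 ^ 10 = 24
24 ^ 23 = 15
The nim-sum is 15 ≠ 0, so this is an N-position: the player to move can win; the first player has a winning move.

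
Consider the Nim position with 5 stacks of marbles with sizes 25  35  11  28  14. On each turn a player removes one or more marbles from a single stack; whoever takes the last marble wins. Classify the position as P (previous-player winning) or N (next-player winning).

Nim-sum: 25 ⊕ 35 ⊕ 11 ⊕ 28 ⊕ 14 = 35.
The nim-sum is 35 ≠ 0, so this is an N-position: the player to move can win.

N-position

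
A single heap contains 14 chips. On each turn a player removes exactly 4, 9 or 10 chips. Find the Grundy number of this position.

0

Build the Grundy sequence with g(k) = mex{g(k−s) : s ∈ {4, 9, 10}, s ≤ k}:
k:     0  1  2  3  4  5  6  7  8  9 10 11 12 13 14
g(k):  0  0  0  0  1  1  1  1  0  2  2  2  1  3  0
So g(14) = 0.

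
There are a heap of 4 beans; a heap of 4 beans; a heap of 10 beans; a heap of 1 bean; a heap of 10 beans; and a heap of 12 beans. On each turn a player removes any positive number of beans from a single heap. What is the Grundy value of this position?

13

Nim-sum: 4 ^ 4 ^ 10 ^ 1 ^ 10 ^ 12 = 13.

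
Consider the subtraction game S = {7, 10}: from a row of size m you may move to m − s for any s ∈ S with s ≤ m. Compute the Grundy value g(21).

Compute g(0), g(1), … for moves {7, 10}:
k:     0  1  2  3  4  5  6  7  8  9 10 11 12 13 14 15 16 17 18 19 20 21
g(k):  0  0  0  0  0  0  0  1  1  1  1  1  1  1  2  2  2  0  0  0  0  0
So g(21) = 0.

0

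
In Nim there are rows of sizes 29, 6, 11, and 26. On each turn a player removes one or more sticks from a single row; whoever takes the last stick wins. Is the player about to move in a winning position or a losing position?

Winning position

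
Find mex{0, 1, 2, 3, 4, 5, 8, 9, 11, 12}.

The values 0, 1, 2, 3, 4, 5 are all present; 6 is the first non-negative integer missing from the set.

6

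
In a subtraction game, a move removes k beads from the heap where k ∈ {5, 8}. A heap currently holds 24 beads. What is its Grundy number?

2

Compute g(0), g(1), … for moves {5, 8}:
k:     0  1  2  3  4  5  6  7  8  9 10 11 12 13 14 15 16 17 18 19 20 21 22 23 24
g(k):  0  0  0  0  0  1  1  1  1  1  2  2  2  0  0  0  0  0  1  1  1  1  1  2  2
So g(24) = 2.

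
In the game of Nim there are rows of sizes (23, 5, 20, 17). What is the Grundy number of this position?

23

Bitwise XOR of the heap sizes:
  10111  (23)
  00101  (5)
  10100  (20)
  10001  (17)
  -----
  10111  (23)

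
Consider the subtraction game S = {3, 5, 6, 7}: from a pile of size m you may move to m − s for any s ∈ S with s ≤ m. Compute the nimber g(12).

0

Compute g(0), g(1), … for moves {3, 5, 6, 7}:
g(0) = mex{} = 0
g(1) = mex{} = 0
g(2) = mex{} = 0
g(3) = mex{0} = 1
g(4) = mex{0} = 1
g(5) = mex{0} = 1
g(6) = mex{0,1} = 2
g(7) = mex{0,1} = 2
g(8) = mex{0,1} = 2
g(9) = mex{0,1,2} = 3
g(10) = mex{1,2} = 0
g(11) = mex{1,2} = 0
g(12) = mex{1,2,3} = 0
So g(12) = 0.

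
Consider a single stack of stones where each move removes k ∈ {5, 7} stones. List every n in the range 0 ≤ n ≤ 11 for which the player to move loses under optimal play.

Compute g(0), g(1), … for moves {5, 7}:
g(0) = mex{} = 0
g(1) = mex{} = 0
g(2) = mex{} = 0
g(3) = mex{} = 0
g(4) = mex{} = 0
g(5) = mex{0} = 1
g(6) = mex{0} = 1
g(7) = mex{0} = 1
g(8) = mex{0} = 1
g(9) = mex{0} = 1
g(10) = mex{0,1} = 2
g(11) = mex{0,1} = 2
The P-positions (g = 0) in 0..11 are 0, 1, 2, 3, 4.

0, 1, 2, 3, 4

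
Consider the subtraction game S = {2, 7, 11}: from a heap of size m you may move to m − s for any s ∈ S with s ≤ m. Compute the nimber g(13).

0

Build the Grundy sequence with g(k) = mex{g(k−s) : s ∈ {2, 7, 11}, s ≤ k}:
k:     0  1  2  3  4  5  6  7  8  9 10 11 12 13
g(k):  0  0  1  1  0  0  1  1  2  0  0  1  1  0
So g(13) = 0.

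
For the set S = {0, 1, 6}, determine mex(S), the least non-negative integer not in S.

2

The values 0, 1 are all present; 2 is the first non-negative integer missing from the set.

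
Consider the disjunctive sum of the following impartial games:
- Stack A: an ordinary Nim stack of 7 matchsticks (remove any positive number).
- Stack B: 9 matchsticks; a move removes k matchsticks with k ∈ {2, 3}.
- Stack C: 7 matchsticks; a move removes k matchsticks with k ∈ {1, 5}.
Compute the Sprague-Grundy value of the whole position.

4

Stack A is a plain Nim stack of size 7, so its Grundy value is 7.
Build the Grundy sequence for stack B with g(k) = mex{g(k−s) : s ∈ {2, 3}, s ≤ k}:
g(0) = mex{} = 0
g(1) = mex{} = 0
g(2) = mex{0} = 1
g(3) = mex{0} = 1
g(4) = mex{0,1} = 2
g(5) = mex{1} = 0
g(6) = mex{1,2} = 0
g(7) = mex{0,2} = 1
g(8) = mex{0} = 1
g(9) = mex{0,1} = 2
So g(9) = 2.
For stack C, compute g(0), g(1), … with moves {1, 5}:
k:     0  1  2  3  4  5  6  7
g(k):  0  1  0  1  0  1  0  1
So g(7) = 1.
The value of a disjunctive sum is the nim-sum of the parts.
Combined value = 7 ⊕ 2 ⊕ 1 = 4.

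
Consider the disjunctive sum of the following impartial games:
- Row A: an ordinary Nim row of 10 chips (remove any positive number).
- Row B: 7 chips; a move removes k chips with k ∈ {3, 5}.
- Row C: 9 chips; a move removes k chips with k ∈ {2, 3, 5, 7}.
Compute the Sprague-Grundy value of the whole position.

8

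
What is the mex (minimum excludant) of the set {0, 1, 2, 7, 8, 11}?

The values 0, 1, 2 are all present; 3 is the first non-negative integer missing from the set.

3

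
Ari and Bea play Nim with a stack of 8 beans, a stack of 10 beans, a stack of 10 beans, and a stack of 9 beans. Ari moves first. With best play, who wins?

Ari wins

Bitwise XOR of the heap sizes:
  1000  (8)
  1010  (10)
  1010  (10)
  1001  (9)
  ----
  0001  (1)
The nim-sum is 1 ≠ 0, so this is an N-position: the player to move can win; Ari has a winning move.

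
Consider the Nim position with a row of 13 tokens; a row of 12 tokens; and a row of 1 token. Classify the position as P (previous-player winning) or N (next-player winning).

Compute the nim-sum pairwise:
13 XOR 12 = 1
1 XOR 1 = 0
The nim-sum is 0, so this is a P-position: the player to move is in a losing position under optimal play.

P-position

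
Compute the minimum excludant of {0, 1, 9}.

2

The values 0, 1 are all present; 2 is the first non-negative integer missing from the set.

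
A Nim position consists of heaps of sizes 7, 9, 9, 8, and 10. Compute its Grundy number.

Bitwise XOR of the heap sizes:
  0111  (7)
  1001  (9)
  1001  (9)
  1000  (8)
  1010  (10)
  ----
  0101  (5)

5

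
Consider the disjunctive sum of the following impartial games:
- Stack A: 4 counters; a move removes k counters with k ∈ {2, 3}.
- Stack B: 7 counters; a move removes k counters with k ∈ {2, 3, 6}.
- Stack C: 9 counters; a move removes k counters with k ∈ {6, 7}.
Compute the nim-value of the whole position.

2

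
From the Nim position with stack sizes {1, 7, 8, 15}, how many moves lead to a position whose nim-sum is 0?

Nim-sum: 1 XOR 7 XOR 8 XOR 15 = 1.
The overall nim-sum is X = 1. A stack of size p has a winning move iff p XOR X < p (reduce it to p XOR X).
  1: 1 XOR 1 = 0 < 1 — winning move (to 0).
  7: 7 XOR 1 = 6 < 7 — winning move (to 6).
  8: 8 XOR 1 = 9 ≥ 8 — no move.
  15: 15 XOR 1 = 14 < 15 — winning move (to 14).
That gives 3 winning moves.

3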